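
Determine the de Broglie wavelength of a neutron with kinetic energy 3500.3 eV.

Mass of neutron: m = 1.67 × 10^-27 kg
4.84 × 10^-13 m

Using λ = h/√(2mKE):

First convert KE to Joules: KE = 3500.3 eV = 5.608 × 10^-16 J

λ = h/√(2mKE)
λ = (6.626 × 10^-34 J·s) / √(2 × 1.67 × 10^-27 kg × 5.608 × 10^-16 J)
λ = 4.84 × 10^-13 m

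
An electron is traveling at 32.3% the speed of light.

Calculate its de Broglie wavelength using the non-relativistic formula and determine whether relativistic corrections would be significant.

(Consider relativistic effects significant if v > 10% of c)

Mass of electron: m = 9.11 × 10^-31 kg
Yes, relativistic corrections are needed.

Using the non-relativistic de Broglie formula λ = h/(mv):

v = 32.3% × c = 9.683 × 10^7 m/s

λ = h/(mv)
λ = (6.626 × 10^-34 J·s) / (9.11 × 10^-31 kg × 9.683 × 10^7 m/s)
λ = 7.51 × 10^-12 m

Since v = 32.3% of c > 10% of c, relativistic corrections ARE significant and the actual wavelength would differ from this non-relativistic estimate.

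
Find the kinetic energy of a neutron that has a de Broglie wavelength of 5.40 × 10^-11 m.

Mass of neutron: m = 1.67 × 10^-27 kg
4.51 × 10^-20 J (or 0.281 eV)

From λ = h/√(2mKE), we solve for KE:

λ² = h²/(2mKE)
KE = h²/(2mλ²)
KE = (6.626 × 10^-34 J·s)² / (2 × 1.67 × 10^-27 kg × (5.40 × 10^-11 m)²)
KE = 4.51 × 10^-20 J
KE = 0.281 eV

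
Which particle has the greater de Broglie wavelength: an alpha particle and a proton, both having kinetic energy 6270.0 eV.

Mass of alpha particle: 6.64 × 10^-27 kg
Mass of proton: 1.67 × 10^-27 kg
The proton has the longer wavelength.

Using λ = h/√(2mKE):

For alpha particle: λ₁ = h/√(2m₁KE) = 1.81 × 10^-13 m
For proton: λ₂ = h/√(2m₂KE) = 3.62 × 10^-13 m

Since λ ∝ 1/√m at constant kinetic energy, the lighter particle has the longer wavelength.

The proton has the longer de Broglie wavelength.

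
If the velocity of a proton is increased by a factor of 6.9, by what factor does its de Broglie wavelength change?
The wavelength decreases by a factor of 6.9.

From λ = h/(mv), the wavelength is inversely proportional to velocity:

λ ∝ 1/v

If v → 6.9v, then λ → λ/6.9

When velocity is increased by a factor of 6.9, the wavelength decreases by a factor of 6.9.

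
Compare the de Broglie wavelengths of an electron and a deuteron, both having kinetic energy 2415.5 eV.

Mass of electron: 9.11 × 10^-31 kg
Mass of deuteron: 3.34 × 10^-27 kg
The electron has the longer wavelength.

Using λ = h/√(2mKE):

For electron: λ₁ = h/√(2m₁KE) = 2.50 × 10^-11 m
For deuteron: λ₂ = h/√(2m₂KE) = 4.12 × 10^-13 m

Since λ ∝ 1/√m at constant kinetic energy, the lighter particle has the longer wavelength.

The electron has the longer de Broglie wavelength.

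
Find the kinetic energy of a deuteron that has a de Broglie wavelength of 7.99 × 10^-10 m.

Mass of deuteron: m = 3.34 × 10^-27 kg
1.03 × 10^-22 J (or 6.43 × 10^-4 eV)

From λ = h/√(2mKE), we solve for KE:

λ² = h²/(2mKE)
KE = h²/(2mλ²)
KE = (6.626 × 10^-34 J·s)² / (2 × 3.34 × 10^-27 kg × (7.99 × 10^-10 m)²)
KE = 1.03 × 10^-22 J
KE = 6.43 × 10^-4 eV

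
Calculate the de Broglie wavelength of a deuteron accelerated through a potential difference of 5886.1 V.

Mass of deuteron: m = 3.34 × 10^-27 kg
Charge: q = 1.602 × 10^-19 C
2.64 × 10^-13 m

When a particle is accelerated through voltage V, it gains kinetic energy KE = qV.

The de Broglie wavelength is then λ = h/√(2mqV):

λ = h/√(2mqV)
λ = (6.626 × 10^-34 J·s) / √(2 × 3.34 × 10^-27 kg × 1.602 × 10^-19 C × 5886.1 V)
λ = 2.64 × 10^-13 m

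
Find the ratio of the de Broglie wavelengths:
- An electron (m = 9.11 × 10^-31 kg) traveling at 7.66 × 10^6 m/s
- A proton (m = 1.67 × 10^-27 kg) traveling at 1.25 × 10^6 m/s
λ₁/λ₂ = 299

Using λ = h/(mv):

λ₁ = h/(m₁v₁) = 9.50 × 10^-11 m
λ₂ = h/(m₂v₂) = 3.17 × 10^-13 m

Ratio λ₁/λ₂ = (m₂v₂)/(m₁v₁)
         = (1.67 × 10^-27 kg × 1.25 × 10^6 m/s) / (9.11 × 10^-31 kg × 7.66 × 10^6 m/s)
         = 299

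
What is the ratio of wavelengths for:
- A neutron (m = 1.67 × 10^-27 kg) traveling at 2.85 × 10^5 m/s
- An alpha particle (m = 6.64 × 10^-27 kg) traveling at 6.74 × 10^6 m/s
λ₁/λ₂ = 94.0

Using λ = h/(mv):

λ₁ = h/(m₁v₁) = 1.39 × 10^-12 m
λ₂ = h/(m₂v₂) = 1.48 × 10^-14 m

Ratio λ₁/λ₂ = (m₂v₂)/(m₁v₁)
         = (6.64 × 10^-27 kg × 6.74 × 10^6 m/s) / (1.67 × 10^-27 kg × 2.85 × 10^5 m/s)
         = 94.0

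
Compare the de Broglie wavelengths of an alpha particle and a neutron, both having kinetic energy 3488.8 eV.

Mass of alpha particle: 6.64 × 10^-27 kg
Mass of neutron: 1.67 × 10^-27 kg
The neutron has the longer wavelength.

Using λ = h/√(2mKE):

For alpha particle: λ₁ = h/√(2m₁KE) = 2.43 × 10^-13 m
For neutron: λ₂ = h/√(2m₂KE) = 4.85 × 10^-13 m

Since λ ∝ 1/√m at constant kinetic energy, the lighter particle has the longer wavelength.

The neutron has the longer de Broglie wavelength.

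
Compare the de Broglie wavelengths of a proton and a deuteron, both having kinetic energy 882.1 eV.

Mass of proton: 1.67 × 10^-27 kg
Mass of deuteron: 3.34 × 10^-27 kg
The proton has the longer wavelength.

Using λ = h/√(2mKE):

For proton: λ₁ = h/√(2m₁KE) = 9.64 × 10^-13 m
For deuteron: λ₂ = h/√(2m₂KE) = 6.82 × 10^-13 m

Since λ ∝ 1/√m at constant kinetic energy, the lighter particle has the longer wavelength.

The proton has the longer de Broglie wavelength.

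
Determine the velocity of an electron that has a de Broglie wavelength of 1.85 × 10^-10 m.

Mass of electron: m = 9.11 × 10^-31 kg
3.93 × 10^6 m/s

From the de Broglie relation λ = h/(mv), we solve for v:

v = h/(mλ)
v = (6.626 × 10^-34 J·s) / (9.11 × 10^-31 kg × 1.85 × 10^-10 m)
v = 3.93 × 10^6 m/s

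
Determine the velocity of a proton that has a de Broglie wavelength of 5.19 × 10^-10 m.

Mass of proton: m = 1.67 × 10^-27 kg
7.64 × 10^2 m/s

From the de Broglie relation λ = h/(mv), we solve for v:

v = h/(mλ)
v = (6.626 × 10^-34 J·s) / (1.67 × 10^-27 kg × 5.19 × 10^-10 m)
v = 7.64 × 10^2 m/s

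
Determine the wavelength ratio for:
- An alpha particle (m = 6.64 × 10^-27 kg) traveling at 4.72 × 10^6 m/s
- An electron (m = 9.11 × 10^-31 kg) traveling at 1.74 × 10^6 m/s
λ₁/λ₂ = 5.06 × 10^-5

Using λ = h/(mv):

λ₁ = h/(m₁v₁) = 2.11 × 10^-14 m
λ₂ = h/(m₂v₂) = 4.18 × 10^-10 m

Ratio λ₁/λ₂ = (m₂v₂)/(m₁v₁)
         = (9.11 × 10^-31 kg × 1.74 × 10^6 m/s) / (6.64 × 10^-27 kg × 4.72 × 10^6 m/s)
         = 5.06 × 10^-5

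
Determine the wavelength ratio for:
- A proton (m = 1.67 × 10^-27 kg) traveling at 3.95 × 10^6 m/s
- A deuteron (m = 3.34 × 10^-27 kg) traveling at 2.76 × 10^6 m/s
λ₁/λ₂ = 1.40

Using λ = h/(mv):

λ₁ = h/(m₁v₁) = 1.00 × 10^-13 m
λ₂ = h/(m₂v₂) = 7.19 × 10^-14 m

Ratio λ₁/λ₂ = (m₂v₂)/(m₁v₁)
         = (3.34 × 10^-27 kg × 2.76 × 10^6 m/s) / (1.67 × 10^-27 kg × 3.95 × 10^6 m/s)
         = 1.40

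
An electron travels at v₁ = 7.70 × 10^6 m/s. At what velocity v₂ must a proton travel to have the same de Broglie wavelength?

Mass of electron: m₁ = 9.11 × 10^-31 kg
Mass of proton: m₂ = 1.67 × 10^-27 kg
v₂ = 4.20 × 10^3 m/s

For equal de Broglie wavelengths: λ₁ = λ₂

h/(m₁v₁) = h/(m₂v₂)
m₁v₁ = m₂v₂
v₂ = v₁ · (m₁/m₂)

v₂ = 7.70 × 10^6 m/s × (9.11 × 10^-31 kg / 1.67 × 10^-27 kg)
v₂ = 4.20 × 10^3 m/s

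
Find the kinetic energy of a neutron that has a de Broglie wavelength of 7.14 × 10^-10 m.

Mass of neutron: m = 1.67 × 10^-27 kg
2.58 × 10^-22 J (or 1.61 × 10^-3 eV)

From λ = h/√(2mKE), we solve for KE:

λ² = h²/(2mKE)
KE = h²/(2mλ²)
KE = (6.626 × 10^-34 J·s)² / (2 × 1.67 × 10^-27 kg × (7.14 × 10^-10 m)²)
KE = 2.58 × 10^-22 J
KE = 1.61 × 10^-3 eV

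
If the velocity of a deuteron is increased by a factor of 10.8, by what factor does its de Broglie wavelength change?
The wavelength decreases by a factor of 10.8.

From λ = h/(mv), the wavelength is inversely proportional to velocity:

λ ∝ 1/v

If v → 10.8v, then λ → λ/10.8

When velocity is increased by a factor of 10.8, the wavelength decreases by a factor of 10.8.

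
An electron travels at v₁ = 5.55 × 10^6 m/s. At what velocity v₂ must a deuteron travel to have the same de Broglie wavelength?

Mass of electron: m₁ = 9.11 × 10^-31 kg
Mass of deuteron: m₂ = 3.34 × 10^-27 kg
v₂ = 1.51 × 10^3 m/s

For equal de Broglie wavelengths: λ₁ = λ₂

h/(m₁v₁) = h/(m₂v₂)
m₁v₁ = m₂v₂
v₂ = v₁ · (m₁/m₂)

v₂ = 5.55 × 10^6 m/s × (9.11 × 10^-31 kg / 3.34 × 10^-27 kg)
v₂ = 1.51 × 10^3 m/s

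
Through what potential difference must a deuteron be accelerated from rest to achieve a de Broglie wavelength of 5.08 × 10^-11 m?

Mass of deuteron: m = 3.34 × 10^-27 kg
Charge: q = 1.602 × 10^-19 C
1.59 × 10^-1 V

From λ = h/√(2mqV), we solve for V:

λ² = h²/(2mqV)
V = h²/(2mqλ²)
V = (6.626 × 10^-34 J·s)² / (2 × 3.34 × 10^-27 kg × 1.602 × 10^-19 C × (5.08 × 10^-11 m)²)
V = 1.59 × 10^-1 V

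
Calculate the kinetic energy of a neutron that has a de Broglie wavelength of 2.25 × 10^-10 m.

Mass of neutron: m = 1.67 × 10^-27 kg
2.60 × 10^-21 J (or 0.0162 eV)

From λ = h/√(2mKE), we solve for KE:

λ² = h²/(2mKE)
KE = h²/(2mλ²)
KE = (6.626 × 10^-34 J·s)² / (2 × 1.67 × 10^-27 kg × (2.25 × 10^-10 m)²)
KE = 2.60 × 10^-21 J
KE = 0.0162 eV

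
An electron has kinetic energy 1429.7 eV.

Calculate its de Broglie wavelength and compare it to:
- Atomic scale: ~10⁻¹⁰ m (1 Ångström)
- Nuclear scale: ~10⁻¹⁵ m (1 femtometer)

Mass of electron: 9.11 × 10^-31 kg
λ = 3.24 × 10^-11 m, which is between nuclear and atomic scales.

Using λ = h/√(2mKE):

KE = 1429.7 eV = 2.291 × 10^-16 J

λ = h/√(2mKE)
λ = (6.626 × 10^-34 J·s) / √(2 × 9.11 × 10^-31 kg × 2.291 × 10^-16 J)
λ = 3.24 × 10^-11 m

Comparison:
- Atomic scale (10⁻¹⁰ m): λ is 0.32× this size
- Nuclear scale (10⁻¹⁵ m): λ is 3.2e+04× this size

The wavelength is between nuclear and atomic scales.

This wavelength is appropriate for probing atomic structure but too large for nuclear physics experiments.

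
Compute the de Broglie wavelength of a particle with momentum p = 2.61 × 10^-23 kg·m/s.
2.54 × 10^-11 m

Using the de Broglie relation λ = h/p:

λ = h/p
λ = (6.626 × 10^-34 J·s) / (2.61 × 10^-23 kg·m/s)
λ = 2.54 × 10^-11 m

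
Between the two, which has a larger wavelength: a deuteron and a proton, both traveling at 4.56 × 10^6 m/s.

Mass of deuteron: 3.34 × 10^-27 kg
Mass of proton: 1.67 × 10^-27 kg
The proton has the longer wavelength.

Using λ = h/(mv), since both particles have the same velocity, the wavelength depends only on mass.

For deuteron: λ₁ = h/(m₁v) = 4.35 × 10^-14 m
For proton: λ₂ = h/(m₂v) = 8.70 × 10^-14 m

Since λ ∝ 1/m at constant velocity, the lighter particle has the longer wavelength.

The proton has the longer de Broglie wavelength.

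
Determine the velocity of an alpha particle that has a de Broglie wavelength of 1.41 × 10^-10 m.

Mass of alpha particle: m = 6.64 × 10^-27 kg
7.08 × 10^2 m/s

From the de Broglie relation λ = h/(mv), we solve for v:

v = h/(mλ)
v = (6.626 × 10^-34 J·s) / (6.64 × 10^-27 kg × 1.41 × 10^-10 m)
v = 7.08 × 10^2 m/s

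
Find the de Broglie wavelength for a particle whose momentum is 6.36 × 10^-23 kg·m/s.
1.04 × 10^-11 m

Using the de Broglie relation λ = h/p:

λ = h/p
λ = (6.626 × 10^-34 J·s) / (6.36 × 10^-23 kg·m/s)
λ = 1.04 × 10^-11 m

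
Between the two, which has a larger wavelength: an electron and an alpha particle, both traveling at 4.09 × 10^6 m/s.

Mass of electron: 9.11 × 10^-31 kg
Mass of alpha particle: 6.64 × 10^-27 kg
The electron has the longer wavelength.

Using λ = h/(mv), since both particles have the same velocity, the wavelength depends only on mass.

For electron: λ₁ = h/(m₁v) = 1.78 × 10^-10 m
For alpha particle: λ₂ = h/(m₂v) = 2.44 × 10^-14 m

Since λ ∝ 1/m at constant velocity, the lighter particle has the longer wavelength.

The electron has the longer de Broglie wavelength.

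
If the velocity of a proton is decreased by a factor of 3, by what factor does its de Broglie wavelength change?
The wavelength increases by a factor of 3.

From λ = h/(mv), the wavelength is inversely proportional to velocity:

λ ∝ 1/v

If v → v/3, then λ → 3λ

When velocity is decreased by a factor of 3, the wavelength increases by a factor of 3.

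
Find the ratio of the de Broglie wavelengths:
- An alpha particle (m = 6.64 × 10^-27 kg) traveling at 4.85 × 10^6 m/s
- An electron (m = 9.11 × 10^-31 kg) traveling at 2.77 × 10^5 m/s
λ₁/λ₂ = 7.84 × 10^-6

Using λ = h/(mv):

λ₁ = h/(m₁v₁) = 2.06 × 10^-14 m
λ₂ = h/(m₂v₂) = 2.63 × 10^-9 m

Ratio λ₁/λ₂ = (m₂v₂)/(m₁v₁)
         = (9.11 × 10^-31 kg × 2.77 × 10^5 m/s) / (6.64 × 10^-27 kg × 4.85 × 10^6 m/s)
         = 7.84 × 10^-6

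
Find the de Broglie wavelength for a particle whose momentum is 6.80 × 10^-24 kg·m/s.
9.74 × 10^-11 m

Using the de Broglie relation λ = h/p:

λ = h/p
λ = (6.626 × 10^-34 J·s) / (6.80 × 10^-24 kg·m/s)
λ = 9.74 × 10^-11 m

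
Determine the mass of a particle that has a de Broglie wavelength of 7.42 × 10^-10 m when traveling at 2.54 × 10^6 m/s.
3.52 × 10^-31 kg

From the de Broglie relation λ = h/(mv), we solve for m:

m = h/(λv)
m = (6.626 × 10^-34 J·s) / (7.42 × 10^-10 m × 2.54 × 10^6 m/s)
m = 3.52 × 10^-31 kg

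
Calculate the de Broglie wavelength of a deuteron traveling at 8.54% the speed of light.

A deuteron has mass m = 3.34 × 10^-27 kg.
7.75 × 10^-15 m

Using the de Broglie relation λ = h/(mv):

v = 8.54% × c = 2.560 × 10^7 m/s

λ = h/(mv)
λ = (6.626 × 10^-34 J·s) / (3.34 × 10^-27 kg × 2.560 × 10^7 m/s)
λ = 7.75 × 10^-15 m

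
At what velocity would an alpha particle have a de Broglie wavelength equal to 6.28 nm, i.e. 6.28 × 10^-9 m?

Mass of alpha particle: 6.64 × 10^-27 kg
1.59 × 10^1 m/s

From λ = h/(mv), solve for v:

v = h/(mλ)
v = (6.626 × 10^-34 J·s) / (6.64 × 10^-27 kg × 6.28 × 10^-9 m)
v = 1.59 × 10^1 m/s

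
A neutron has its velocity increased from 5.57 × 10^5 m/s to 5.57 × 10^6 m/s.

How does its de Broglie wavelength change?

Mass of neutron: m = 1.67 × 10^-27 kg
The wavelength decreases by a factor of 10.

Using λ = h/(mv):

Initial wavelength: λ₁ = h/(mv₁) = 7.12 × 10^-13 m
Final wavelength: λ₂ = h/(mv₂) = 7.12 × 10^-14 m

Since λ ∝ 1/v, when velocity increases by a factor of 10, the wavelength decreases by a factor of 10.

λ₂/λ₁ = v₁/v₂ = 1/10

The wavelength decreases by a factor of 10.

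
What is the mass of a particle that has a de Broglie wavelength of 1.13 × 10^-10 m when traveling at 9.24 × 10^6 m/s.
6.35 × 10^-31 kg

From the de Broglie relation λ = h/(mv), we solve for m:

m = h/(λv)
m = (6.626 × 10^-34 J·s) / (1.13 × 10^-10 m × 9.24 × 10^6 m/s)
m = 6.35 × 10^-31 kg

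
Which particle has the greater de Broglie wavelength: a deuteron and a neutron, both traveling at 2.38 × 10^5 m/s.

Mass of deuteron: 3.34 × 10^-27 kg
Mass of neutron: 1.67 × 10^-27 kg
The neutron has the longer wavelength.

Using λ = h/(mv), since both particles have the same velocity, the wavelength depends only on mass.

For deuteron: λ₁ = h/(m₁v) = 8.34 × 10^-13 m
For neutron: λ₂ = h/(m₂v) = 1.67 × 10^-12 m

Since λ ∝ 1/m at constant velocity, the lighter particle has the longer wavelength.

The neutron has the longer de Broglie wavelength.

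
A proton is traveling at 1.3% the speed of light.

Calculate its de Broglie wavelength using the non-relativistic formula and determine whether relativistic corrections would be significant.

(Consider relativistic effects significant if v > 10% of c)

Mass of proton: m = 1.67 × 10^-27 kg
No, relativistic corrections are not needed.

Using the non-relativistic de Broglie formula λ = h/(mv):

v = 1.3% × c = 3.897 × 10^6 m/s

λ = h/(mv)
λ = (6.626 × 10^-34 J·s) / (1.67 × 10^-27 kg × 3.897 × 10^6 m/s)
λ = 1.02 × 10^-13 m

Since v = 1.3% of c < 10% of c, relativistic corrections are NOT significant and this non-relativistic result is a good approximation.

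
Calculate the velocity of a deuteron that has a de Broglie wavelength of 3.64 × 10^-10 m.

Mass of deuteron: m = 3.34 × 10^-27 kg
5.45 × 10^2 m/s

From the de Broglie relation λ = h/(mv), we solve for v:

v = h/(mλ)
v = (6.626 × 10^-34 J·s) / (3.34 × 10^-27 kg × 3.64 × 10^-10 m)
v = 5.45 × 10^2 m/s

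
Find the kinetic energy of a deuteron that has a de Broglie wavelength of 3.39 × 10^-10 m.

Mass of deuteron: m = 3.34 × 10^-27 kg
5.72 × 10^-22 J (or 3.57 × 10^-3 eV)

From λ = h/√(2mKE), we solve for KE:

λ² = h²/(2mKE)
KE = h²/(2mλ²)
KE = (6.626 × 10^-34 J·s)² / (2 × 3.34 × 10^-27 kg × (3.39 × 10^-10 m)²)
KE = 5.72 × 10^-22 J
KE = 3.57 × 10^-3 eV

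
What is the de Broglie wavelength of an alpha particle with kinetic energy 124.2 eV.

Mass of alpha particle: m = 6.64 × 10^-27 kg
1.29 × 10^-12 m

Using λ = h/√(2mKE):

First convert KE to Joules: KE = 124.2 eV = 1.990 × 10^-17 J

λ = h/√(2mKE)
λ = (6.626 × 10^-34 J·s) / √(2 × 6.64 × 10^-27 kg × 1.990 × 10^-17 J)
λ = 1.29 × 10^-12 m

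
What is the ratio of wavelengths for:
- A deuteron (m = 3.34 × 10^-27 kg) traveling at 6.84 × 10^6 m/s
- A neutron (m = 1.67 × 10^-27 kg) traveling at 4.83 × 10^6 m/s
λ₁/λ₂ = 0.353

Using λ = h/(mv):

λ₁ = h/(m₁v₁) = 2.90 × 10^-14 m
λ₂ = h/(m₂v₂) = 8.21 × 10^-14 m

Ratio λ₁/λ₂ = (m₂v₂)/(m₁v₁)
         = (1.67 × 10^-27 kg × 4.83 × 10^6 m/s) / (3.34 × 10^-27 kg × 6.84 × 10^6 m/s)
         = 0.353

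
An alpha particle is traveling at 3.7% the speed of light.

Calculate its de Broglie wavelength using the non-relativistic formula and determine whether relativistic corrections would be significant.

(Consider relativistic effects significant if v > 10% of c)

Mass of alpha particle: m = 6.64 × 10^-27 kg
No, relativistic corrections are not needed.

Using the non-relativistic de Broglie formula λ = h/(mv):

v = 3.7% × c = 1.109 × 10^7 m/s

λ = h/(mv)
λ = (6.626 × 10^-34 J·s) / (6.64 × 10^-27 kg × 1.109 × 10^7 m/s)
λ = 9.00 × 10^-15 m

Since v = 3.7% of c < 10% of c, relativistic corrections are NOT significant and this non-relativistic result is a good approximation.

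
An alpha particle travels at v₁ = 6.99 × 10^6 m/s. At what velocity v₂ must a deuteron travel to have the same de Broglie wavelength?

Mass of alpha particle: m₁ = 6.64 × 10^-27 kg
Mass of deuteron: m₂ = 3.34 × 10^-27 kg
v₂ = 1.39 × 10^7 m/s

For equal de Broglie wavelengths: λ₁ = λ₂

h/(m₁v₁) = h/(m₂v₂)
m₁v₁ = m₂v₂
v₂ = v₁ · (m₁/m₂)

v₂ = 6.99 × 10^6 m/s × (6.64 × 10^-27 kg / 3.34 × 10^-27 kg)
v₂ = 1.39 × 10^7 m/s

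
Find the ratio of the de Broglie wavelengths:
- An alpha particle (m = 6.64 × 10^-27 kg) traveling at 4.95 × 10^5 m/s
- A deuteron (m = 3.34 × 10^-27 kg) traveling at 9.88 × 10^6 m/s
λ₁/λ₂ = 10.0

Using λ = h/(mv):

λ₁ = h/(m₁v₁) = 2.02 × 10^-13 m
λ₂ = h/(m₂v₂) = 2.01 × 10^-14 m

Ratio λ₁/λ₂ = (m₂v₂)/(m₁v₁)
         = (3.34 × 10^-27 kg × 9.88 × 10^6 m/s) / (6.64 × 10^-27 kg × 4.95 × 10^5 m/s)
         = 10.0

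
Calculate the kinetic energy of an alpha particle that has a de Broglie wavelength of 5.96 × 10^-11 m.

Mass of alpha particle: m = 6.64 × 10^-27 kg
9.31 × 10^-21 J (or 0.0581 eV)

From λ = h/√(2mKE), we solve for KE:

λ² = h²/(2mKE)
KE = h²/(2mλ²)
KE = (6.626 × 10^-34 J·s)² / (2 × 6.64 × 10^-27 kg × (5.96 × 10^-11 m)²)
KE = 9.31 × 10^-21 J
KE = 0.0581 eV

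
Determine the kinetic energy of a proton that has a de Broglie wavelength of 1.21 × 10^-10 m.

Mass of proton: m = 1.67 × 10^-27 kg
8.98 × 10^-21 J (or 0.0560 eV)

From λ = h/√(2mKE), we solve for KE:

λ² = h²/(2mKE)
KE = h²/(2mλ²)
KE = (6.626 × 10^-34 J·s)² / (2 × 1.67 × 10^-27 kg × (1.21 × 10^-10 m)²)
KE = 8.98 × 10^-21 J
KE = 0.0560 eV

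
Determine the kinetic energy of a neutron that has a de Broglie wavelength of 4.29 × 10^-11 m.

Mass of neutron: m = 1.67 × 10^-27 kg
7.14 × 10^-20 J (or 0.446 eV)

From λ = h/√(2mKE), we solve for KE:

λ² = h²/(2mKE)
KE = h²/(2mλ²)
KE = (6.626 × 10^-34 J·s)² / (2 × 1.67 × 10^-27 kg × (4.29 × 10^-11 m)²)
KE = 7.14 × 10^-20 J
KE = 0.446 eV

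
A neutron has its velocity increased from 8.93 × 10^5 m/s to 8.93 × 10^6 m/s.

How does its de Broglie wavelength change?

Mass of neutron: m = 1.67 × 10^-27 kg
The wavelength decreases by a factor of 10.

Using λ = h/(mv):

Initial wavelength: λ₁ = h/(mv₁) = 4.44 × 10^-13 m
Final wavelength: λ₂ = h/(mv₂) = 4.44 × 10^-14 m

Since λ ∝ 1/v, when velocity increases by a factor of 10, the wavelength decreases by a factor of 10.

λ₂/λ₁ = v₁/v₂ = 1/10

The wavelength decreases by a factor of 10.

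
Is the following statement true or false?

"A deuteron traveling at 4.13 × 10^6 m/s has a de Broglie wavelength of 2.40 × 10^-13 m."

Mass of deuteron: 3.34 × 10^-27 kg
False

The claim is incorrect.

Using λ = h/(mv):
λ = (6.626 × 10^-34 J·s) / (3.34 × 10^-27 kg × 4.13 × 10^6 m/s)
λ = 4.80 × 10^-14 m

The actual wavelength differs from the claimed 2.40 × 10^-13 m.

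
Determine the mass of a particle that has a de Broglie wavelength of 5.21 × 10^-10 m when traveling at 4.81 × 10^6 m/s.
2.64 × 10^-31 kg

From the de Broglie relation λ = h/(mv), we solve for m:

m = h/(λv)
m = (6.626 × 10^-34 J·s) / (5.21 × 10^-10 m × 4.81 × 10^6 m/s)
m = 2.64 × 10^-31 kg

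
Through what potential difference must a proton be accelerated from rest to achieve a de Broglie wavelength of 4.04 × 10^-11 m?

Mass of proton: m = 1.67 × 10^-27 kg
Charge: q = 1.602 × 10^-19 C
5.03 × 10^-1 V

From λ = h/√(2mqV), we solve for V:

λ² = h²/(2mqV)
V = h²/(2mqλ²)
V = (6.626 × 10^-34 J·s)² / (2 × 1.67 × 10^-27 kg × 1.602 × 10^-19 C × (4.04 × 10^-11 m)²)
V = 5.03 × 10^-1 V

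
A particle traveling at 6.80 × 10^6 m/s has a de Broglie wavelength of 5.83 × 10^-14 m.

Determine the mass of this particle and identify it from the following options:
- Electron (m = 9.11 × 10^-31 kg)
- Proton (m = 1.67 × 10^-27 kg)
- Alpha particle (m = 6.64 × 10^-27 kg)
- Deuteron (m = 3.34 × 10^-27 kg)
The particle is a proton.

From λ = h/(mv), solve for mass:

m = h/(λv)
m = (6.626 × 10^-34 J·s) / (5.83 × 10^-14 m × 6.80 × 10^6 m/s)
m = 1.67 × 10^-27 kg

Comparing with the listed masses, this is closest to a proton.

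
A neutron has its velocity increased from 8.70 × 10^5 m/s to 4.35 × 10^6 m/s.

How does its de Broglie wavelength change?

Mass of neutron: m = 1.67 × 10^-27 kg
The wavelength decreases by a factor of 5.

Using λ = h/(mv):

Initial wavelength: λ₁ = h/(mv₁) = 4.56 × 10^-13 m
Final wavelength: λ₂ = h/(mv₂) = 9.12 × 10^-14 m

Since λ ∝ 1/v, when velocity increases by a factor of 5, the wavelength decreases by a factor of 5.

λ₂/λ₁ = v₁/v₂ = 1/5

The wavelength decreases by a factor of 5.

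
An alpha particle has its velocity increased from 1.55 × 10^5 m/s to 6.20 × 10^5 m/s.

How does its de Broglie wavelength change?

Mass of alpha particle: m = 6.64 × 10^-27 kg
The wavelength decreases by a factor of 4.

Using λ = h/(mv):

Initial wavelength: λ₁ = h/(mv₁) = 6.44 × 10^-13 m
Final wavelength: λ₂ = h/(mv₂) = 1.61 × 10^-13 m

Since λ ∝ 1/v, when velocity increases by a factor of 4, the wavelength decreases by a factor of 4.

λ₂/λ₁ = v₁/v₂ = 1/4

The wavelength decreases by a factor of 4.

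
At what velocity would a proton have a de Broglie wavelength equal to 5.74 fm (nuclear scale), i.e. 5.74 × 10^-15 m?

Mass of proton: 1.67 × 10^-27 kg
6.91 × 10^7 m/s

From λ = h/(mv), solve for v:

v = h/(mλ)
v = (6.626 × 10^-34 J·s) / (1.67 × 10^-27 kg × 5.74 × 10^-15 m)
v = 6.91 × 10^7 m/s

Note: This velocity is 23.1% of the speed of light, so relativistic corrections would be needed for a more accurate calculation.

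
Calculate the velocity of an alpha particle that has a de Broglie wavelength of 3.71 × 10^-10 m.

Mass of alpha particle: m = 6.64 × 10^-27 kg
2.69 × 10^2 m/s

From the de Broglie relation λ = h/(mv), we solve for v:

v = h/(mλ)
v = (6.626 × 10^-34 J·s) / (6.64 × 10^-27 kg × 3.71 × 10^-10 m)
v = 2.69 × 10^2 m/s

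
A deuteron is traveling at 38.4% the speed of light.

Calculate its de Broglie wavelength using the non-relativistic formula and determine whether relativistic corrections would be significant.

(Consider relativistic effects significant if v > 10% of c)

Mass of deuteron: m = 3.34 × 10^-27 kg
Yes, relativistic corrections are needed.

Using the non-relativistic de Broglie formula λ = h/(mv):

v = 38.4% × c = 1.151 × 10^8 m/s

λ = h/(mv)
λ = (6.626 × 10^-34 J·s) / (3.34 × 10^-27 kg × 1.151 × 10^8 m/s)
λ = 1.72 × 10^-15 m

Since v = 38.4% of c > 10% of c, relativistic corrections ARE significant and the actual wavelength would differ from this non-relativistic estimate.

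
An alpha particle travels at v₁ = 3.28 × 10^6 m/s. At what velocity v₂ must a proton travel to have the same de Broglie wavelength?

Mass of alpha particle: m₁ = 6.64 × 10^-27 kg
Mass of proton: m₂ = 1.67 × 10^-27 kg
v₂ = 1.30 × 10^7 m/s

For equal de Broglie wavelengths: λ₁ = λ₂

h/(m₁v₁) = h/(m₂v₂)
m₁v₁ = m₂v₂
v₂ = v₁ · (m₁/m₂)

v₂ = 3.28 × 10^6 m/s × (6.64 × 10^-27 kg / 1.67 × 10^-27 kg)
v₂ = 1.30 × 10^7 m/s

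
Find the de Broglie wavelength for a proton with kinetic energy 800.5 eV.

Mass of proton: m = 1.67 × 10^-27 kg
1.01 × 10^-12 m

Using λ = h/√(2mKE):

First convert KE to Joules: KE = 800.5 eV = 1.283 × 10^-16 J

λ = h/√(2mKE)
λ = (6.626 × 10^-34 J·s) / √(2 × 1.67 × 10^-27 kg × 1.283 × 10^-16 J)
λ = 1.01 × 10^-12 m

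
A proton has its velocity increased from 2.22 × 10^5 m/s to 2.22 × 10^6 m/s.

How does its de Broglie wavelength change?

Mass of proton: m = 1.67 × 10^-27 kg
The wavelength decreases by a factor of 10.

Using λ = h/(mv):

Initial wavelength: λ₁ = h/(mv₁) = 1.79 × 10^-12 m
Final wavelength: λ₂ = h/(mv₂) = 1.79 × 10^-13 m

Since λ ∝ 1/v, when velocity increases by a factor of 10, the wavelength decreases by a factor of 10.

λ₂/λ₁ = v₁/v₂ = 1/10

The wavelength decreases by a factor of 10.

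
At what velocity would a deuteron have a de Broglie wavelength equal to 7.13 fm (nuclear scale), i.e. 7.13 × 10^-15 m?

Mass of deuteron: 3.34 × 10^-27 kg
2.78 × 10^7 m/s

From λ = h/(mv), solve for v:

v = h/(mλ)
v = (6.626 × 10^-34 J·s) / (3.34 × 10^-27 kg × 7.13 × 10^-15 m)
v = 2.78 × 10^7 m/s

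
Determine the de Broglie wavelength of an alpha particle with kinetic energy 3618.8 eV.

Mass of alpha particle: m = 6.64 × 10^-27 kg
2.39 × 10^-13 m

Using λ = h/√(2mKE):

First convert KE to Joules: KE = 3618.8 eV = 5.798 × 10^-16 J

λ = h/√(2mKE)
λ = (6.626 × 10^-34 J·s) / √(2 × 6.64 × 10^-27 kg × 5.798 × 10^-16 J)
λ = 2.39 × 10^-13 m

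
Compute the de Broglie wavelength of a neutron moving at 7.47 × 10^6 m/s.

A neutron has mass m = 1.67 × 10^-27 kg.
5.31 × 10^-14 m

Using the de Broglie relation λ = h/(mv):

λ = h/(mv)
λ = (6.626 × 10^-34 J·s) / (1.67 × 10^-27 kg × 7.47 × 10^6 m/s)
λ = 5.31 × 10^-14 m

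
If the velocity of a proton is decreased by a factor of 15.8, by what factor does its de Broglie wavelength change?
The wavelength increases by a factor of 15.8.

From λ = h/(mv), the wavelength is inversely proportional to velocity:

λ ∝ 1/v

If v → v/15.8, then λ → 15.8λ

When velocity is decreased by a factor of 15.8, the wavelength increases by a factor of 15.8.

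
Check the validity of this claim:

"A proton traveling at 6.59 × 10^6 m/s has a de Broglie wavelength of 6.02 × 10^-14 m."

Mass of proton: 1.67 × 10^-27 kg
True

The claim is correct.

Using λ = h/(mv):
λ = (6.626 × 10^-34 J·s) / (1.67 × 10^-27 kg × 6.59 × 10^6 m/s)
λ = 6.02 × 10^-14 m

This matches the claimed value.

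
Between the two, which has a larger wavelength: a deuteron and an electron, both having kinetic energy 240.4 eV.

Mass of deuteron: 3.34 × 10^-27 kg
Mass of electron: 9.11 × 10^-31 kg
The electron has the longer wavelength.

Using λ = h/√(2mKE):

For deuteron: λ₁ = h/√(2m₁KE) = 1.31 × 10^-12 m
For electron: λ₂ = h/√(2m₂KE) = 7.91 × 10^-11 m

Since λ ∝ 1/√m at constant kinetic energy, the lighter particle has the longer wavelength.

The electron has the longer de Broglie wavelength.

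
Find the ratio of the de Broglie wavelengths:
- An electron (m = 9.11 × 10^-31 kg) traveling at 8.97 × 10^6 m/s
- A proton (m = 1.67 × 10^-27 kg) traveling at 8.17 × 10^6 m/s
λ₁/λ₂ = 1.67 × 10^3

Using λ = h/(mv):

λ₁ = h/(m₁v₁) = 8.11 × 10^-11 m
λ₂ = h/(m₂v₂) = 4.86 × 10^-14 m

Ratio λ₁/λ₂ = (m₂v₂)/(m₁v₁)
         = (1.67 × 10^-27 kg × 8.17 × 10^6 m/s) / (9.11 × 10^-31 kg × 8.97 × 10^6 m/s)
         = 1.67 × 10^3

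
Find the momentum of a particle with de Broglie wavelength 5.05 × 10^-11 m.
1.31 × 10^-23 kg·m/s

From the de Broglie relation λ = h/p, we solve for p:

p = h/λ
p = (6.626 × 10^-34 J·s) / (5.05 × 10^-11 m)
p = 1.31 × 10^-23 kg·m/s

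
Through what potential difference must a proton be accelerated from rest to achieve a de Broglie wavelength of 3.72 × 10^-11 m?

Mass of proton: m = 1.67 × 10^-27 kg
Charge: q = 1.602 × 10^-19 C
5.93 × 10^-1 V

From λ = h/√(2mqV), we solve for V:

λ² = h²/(2mqV)
V = h²/(2mqλ²)
V = (6.626 × 10^-34 J·s)² / (2 × 1.67 × 10^-27 kg × 1.602 × 10^-19 C × (3.72 × 10^-11 m)²)
V = 5.93 × 10^-1 V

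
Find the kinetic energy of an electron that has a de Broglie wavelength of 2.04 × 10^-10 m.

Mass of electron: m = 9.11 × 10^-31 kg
5.79 × 10^-18 J (or 36.1 eV)

From λ = h/√(2mKE), we solve for KE:

λ² = h²/(2mKE)
KE = h²/(2mλ²)
KE = (6.626 × 10^-34 J·s)² / (2 × 9.11 × 10^-31 kg × (2.04 × 10^-10 m)²)
KE = 5.79 × 10^-18 J
KE = 36.1 eV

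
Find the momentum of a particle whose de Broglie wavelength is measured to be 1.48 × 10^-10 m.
4.48 × 10^-24 kg·m/s

From the de Broglie relation λ = h/p, we solve for p:

p = h/λ
p = (6.626 × 10^-34 J·s) / (1.48 × 10^-10 m)
p = 4.48 × 10^-24 kg·m/s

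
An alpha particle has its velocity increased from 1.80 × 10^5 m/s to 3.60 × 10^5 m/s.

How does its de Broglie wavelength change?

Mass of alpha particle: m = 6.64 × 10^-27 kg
The wavelength decreases by a factor of 2.

Using λ = h/(mv):

Initial wavelength: λ₁ = h/(mv₁) = 5.54 × 10^-13 m
Final wavelength: λ₂ = h/(mv₂) = 2.77 × 10^-13 m

Since λ ∝ 1/v, when velocity increases by a factor of 2, the wavelength decreases by a factor of 2.

λ₂/λ₁ = v₁/v₂ = 1/2

The wavelength decreases by a factor of 2.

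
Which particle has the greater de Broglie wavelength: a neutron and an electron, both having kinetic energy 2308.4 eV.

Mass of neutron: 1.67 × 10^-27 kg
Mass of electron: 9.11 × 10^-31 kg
The electron has the longer wavelength.

Using λ = h/√(2mKE):

For neutron: λ₁ = h/√(2m₁KE) = 5.96 × 10^-13 m
For electron: λ₂ = h/√(2m₂KE) = 2.55 × 10^-11 m

Since λ ∝ 1/√m at constant kinetic energy, the lighter particle has the longer wavelength.

The electron has the longer de Broglie wavelength.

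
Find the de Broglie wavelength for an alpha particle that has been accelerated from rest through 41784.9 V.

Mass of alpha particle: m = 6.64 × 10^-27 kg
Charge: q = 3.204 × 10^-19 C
4.97 × 10^-14 m

When a particle is accelerated through voltage V, it gains kinetic energy KE = qV.

The de Broglie wavelength is then λ = h/√(2mqV):

λ = h/√(2mqV)
λ = (6.626 × 10^-34 J·s) / √(2 × 6.64 × 10^-27 kg × 3.204 × 10^-19 C × 41784.9 V)
λ = 4.97 × 10^-14 m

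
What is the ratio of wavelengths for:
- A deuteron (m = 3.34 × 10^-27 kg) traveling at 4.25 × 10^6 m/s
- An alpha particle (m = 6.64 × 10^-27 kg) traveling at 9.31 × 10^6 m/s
λ₁/λ₂ = 4.35

Using λ = h/(mv):

λ₁ = h/(m₁v₁) = 4.67 × 10^-14 m
λ₂ = h/(m₂v₂) = 1.07 × 10^-14 m

Ratio λ₁/λ₂ = (m₂v₂)/(m₁v₁)
         = (6.64 × 10^-27 kg × 9.31 × 10^6 m/s) / (3.34 × 10^-27 kg × 4.25 × 10^6 m/s)
         = 4.35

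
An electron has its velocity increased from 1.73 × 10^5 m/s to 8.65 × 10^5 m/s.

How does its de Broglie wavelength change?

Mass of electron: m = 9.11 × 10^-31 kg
The wavelength decreases by a factor of 5.

Using λ = h/(mv):

Initial wavelength: λ₁ = h/(mv₁) = 4.20 × 10^-9 m
Final wavelength: λ₂ = h/(mv₂) = 8.41 × 10^-10 m

Since λ ∝ 1/v, when velocity increases by a factor of 5, the wavelength decreases by a factor of 5.

λ₂/λ₁ = v₁/v₂ = 1/5

The wavelength decreases by a factor of 5.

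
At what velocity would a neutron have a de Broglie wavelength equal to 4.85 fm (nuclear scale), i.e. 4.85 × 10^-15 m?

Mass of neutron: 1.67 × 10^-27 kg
8.18 × 10^7 m/s

From λ = h/(mv), solve for v:

v = h/(mλ)
v = (6.626 × 10^-34 J·s) / (1.67 × 10^-27 kg × 4.85 × 10^-15 m)
v = 8.18 × 10^7 m/s

Note: This velocity is 27.3% of the speed of light, so relativistic corrections would be needed for a more accurate calculation.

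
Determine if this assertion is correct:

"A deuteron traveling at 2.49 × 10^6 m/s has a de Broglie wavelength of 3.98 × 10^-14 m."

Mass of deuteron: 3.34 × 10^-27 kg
False

The claim is incorrect.

Using λ = h/(mv):
λ = (6.626 × 10^-34 J·s) / (3.34 × 10^-27 kg × 2.49 × 10^6 m/s)
λ = 7.97 × 10^-14 m

The actual wavelength differs from the claimed 3.98 × 10^-14 m.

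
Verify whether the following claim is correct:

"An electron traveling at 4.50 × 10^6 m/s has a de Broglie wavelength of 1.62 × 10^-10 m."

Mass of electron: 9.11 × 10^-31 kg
True

The claim is correct.

Using λ = h/(mv):
λ = (6.626 × 10^-34 J·s) / (9.11 × 10^-31 kg × 4.50 × 10^6 m/s)
λ = 1.62 × 10^-10 m

This matches the claimed value.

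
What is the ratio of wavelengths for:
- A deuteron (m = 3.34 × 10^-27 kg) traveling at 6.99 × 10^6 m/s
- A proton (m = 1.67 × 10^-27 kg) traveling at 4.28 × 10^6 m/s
λ₁/λ₂ = 0.306

Using λ = h/(mv):

λ₁ = h/(m₁v₁) = 2.84 × 10^-14 m
λ₂ = h/(m₂v₂) = 9.27 × 10^-14 m

Ratio λ₁/λ₂ = (m₂v₂)/(m₁v₁)
         = (1.67 × 10^-27 kg × 4.28 × 10^6 m/s) / (3.34 × 10^-27 kg × 6.99 × 10^6 m/s)
         = 0.306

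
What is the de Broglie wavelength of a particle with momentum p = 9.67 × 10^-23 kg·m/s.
6.85 × 10^-12 m

Using the de Broglie relation λ = h/p:

λ = h/p
λ = (6.626 × 10^-34 J·s) / (9.67 × 10^-23 kg·m/s)
λ = 6.85 × 10^-12 m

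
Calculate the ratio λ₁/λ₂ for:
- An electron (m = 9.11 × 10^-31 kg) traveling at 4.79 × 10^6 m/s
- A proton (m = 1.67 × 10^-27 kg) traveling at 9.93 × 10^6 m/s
λ₁/λ₂ = 3.80 × 10^3

Using λ = h/(mv):

λ₁ = h/(m₁v₁) = 1.52 × 10^-10 m
λ₂ = h/(m₂v₂) = 4.00 × 10^-14 m

Ratio λ₁/λ₂ = (m₂v₂)/(m₁v₁)
         = (1.67 × 10^-27 kg × 9.93 × 10^6 m/s) / (9.11 × 10^-31 kg × 4.79 × 10^6 m/s)
         = 3.80 × 10^3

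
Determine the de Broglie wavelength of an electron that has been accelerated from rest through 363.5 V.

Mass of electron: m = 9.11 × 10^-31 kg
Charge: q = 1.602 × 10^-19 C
6.43 × 10^-11 m

When a particle is accelerated through voltage V, it gains kinetic energy KE = qV.

The de Broglie wavelength is then λ = h/√(2mqV):

λ = h/√(2mqV)
λ = (6.626 × 10^-34 J·s) / √(2 × 9.11 × 10^-31 kg × 1.602 × 10^-19 C × 363.5 V)
λ = 6.43 × 10^-11 m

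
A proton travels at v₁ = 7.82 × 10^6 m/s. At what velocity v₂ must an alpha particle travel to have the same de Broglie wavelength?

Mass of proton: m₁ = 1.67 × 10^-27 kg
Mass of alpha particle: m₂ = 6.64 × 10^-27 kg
v₂ = 1.97 × 10^6 m/s

For equal de Broglie wavelengths: λ₁ = λ₂

h/(m₁v₁) = h/(m₂v₂)
m₁v₁ = m₂v₂
v₂ = v₁ · (m₁/m₂)

v₂ = 7.82 × 10^6 m/s × (1.67 × 10^-27 kg / 6.64 × 10^-27 kg)
v₂ = 1.97 × 10^6 m/s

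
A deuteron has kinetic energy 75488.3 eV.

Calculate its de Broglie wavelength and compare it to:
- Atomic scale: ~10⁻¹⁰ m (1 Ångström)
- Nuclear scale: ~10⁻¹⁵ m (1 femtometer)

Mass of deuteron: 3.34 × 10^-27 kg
λ = 7.37 × 10^-14 m, which is between nuclear and atomic scales.

Using λ = h/√(2mKE):

KE = 75488.3 eV = 1.209 × 10^-14 J

λ = h/√(2mKE)
λ = (6.626 × 10^-34 J·s) / √(2 × 3.34 × 10^-27 kg × 1.209 × 10^-14 J)
λ = 7.37 × 10^-14 m

Comparison:
- Atomic scale (10⁻¹⁰ m): λ is 0.00074× this size
- Nuclear scale (10⁻¹⁵ m): λ is 74× this size

The wavelength is between nuclear and atomic scales.

This wavelength is appropriate for probing atomic structure but too large for nuclear physics experiments.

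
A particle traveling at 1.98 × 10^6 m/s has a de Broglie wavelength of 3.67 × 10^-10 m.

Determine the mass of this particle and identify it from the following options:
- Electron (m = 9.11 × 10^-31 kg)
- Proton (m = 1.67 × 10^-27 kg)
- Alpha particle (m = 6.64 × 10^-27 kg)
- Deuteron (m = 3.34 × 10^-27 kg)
The particle is an electron.

From λ = h/(mv), solve for mass:

m = h/(λv)
m = (6.626 × 10^-34 J·s) / (3.67 × 10^-10 m × 1.98 × 10^6 m/s)
m = 9.12 × 10^-31 kg

Comparing with the listed masses, this is closest to an electron.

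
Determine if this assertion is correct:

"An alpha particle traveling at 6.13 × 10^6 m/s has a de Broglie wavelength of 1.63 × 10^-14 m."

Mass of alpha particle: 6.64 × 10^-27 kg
True

The claim is correct.

Using λ = h/(mv):
λ = (6.626 × 10^-34 J·s) / (6.64 × 10^-27 kg × 6.13 × 10^6 m/s)
λ = 1.63 × 10^-14 m

This matches the claimed value.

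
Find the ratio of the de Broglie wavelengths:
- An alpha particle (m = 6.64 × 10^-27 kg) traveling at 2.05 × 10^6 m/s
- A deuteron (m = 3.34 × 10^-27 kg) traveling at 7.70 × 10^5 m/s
λ₁/λ₂ = 0.189

Using λ = h/(mv):

λ₁ = h/(m₁v₁) = 4.87 × 10^-14 m
λ₂ = h/(m₂v₂) = 2.58 × 10^-13 m

Ratio λ₁/λ₂ = (m₂v₂)/(m₁v₁)
         = (3.34 × 10^-27 kg × 7.70 × 10^5 m/s) / (6.64 × 10^-27 kg × 2.05 × 10^6 m/s)
         = 0.189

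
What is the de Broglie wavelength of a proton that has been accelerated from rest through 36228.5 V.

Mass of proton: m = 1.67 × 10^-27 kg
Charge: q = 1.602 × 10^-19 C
1.50 × 10^-13 m

When a particle is accelerated through voltage V, it gains kinetic energy KE = qV.

The de Broglie wavelength is then λ = h/√(2mqV):

λ = h/√(2mqV)
λ = (6.626 × 10^-34 J·s) / √(2 × 1.67 × 10^-27 kg × 1.602 × 10^-19 C × 36228.5 V)
λ = 1.50 × 10^-13 m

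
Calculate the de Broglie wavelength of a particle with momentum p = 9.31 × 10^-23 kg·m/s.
7.12 × 10^-12 m

Using the de Broglie relation λ = h/p:

λ = h/p
λ = (6.626 × 10^-34 J·s) / (9.31 × 10^-23 kg·m/s)
λ = 7.12 × 10^-12 m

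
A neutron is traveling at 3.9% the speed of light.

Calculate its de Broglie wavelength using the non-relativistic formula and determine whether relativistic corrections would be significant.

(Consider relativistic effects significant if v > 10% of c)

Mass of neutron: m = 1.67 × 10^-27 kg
No, relativistic corrections are not needed.

Using the non-relativistic de Broglie formula λ = h/(mv):

v = 3.9% × c = 1.169 × 10^7 m/s

λ = h/(mv)
λ = (6.626 × 10^-34 J·s) / (1.67 × 10^-27 kg × 1.169 × 10^7 m/s)
λ = 3.39 × 10^-14 m

Since v = 3.9% of c < 10% of c, relativistic corrections are NOT significant and this non-relativistic result is a good approximation.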